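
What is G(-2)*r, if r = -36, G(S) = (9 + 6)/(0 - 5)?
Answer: 108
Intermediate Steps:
G(S) = -3 (G(S) = 15/(-5) = 15*(-⅕) = -3)
G(-2)*r = -3*(-36) = 108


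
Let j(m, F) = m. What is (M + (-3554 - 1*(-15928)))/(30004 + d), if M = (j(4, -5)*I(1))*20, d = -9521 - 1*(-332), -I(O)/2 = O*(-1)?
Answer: 12534/20815 ≈ 0.60216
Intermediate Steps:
I(O) = 2*O (I(O) = -2*O*(-1) = -(-2)*O = 2*O)
d = -9189 (d = -9521 + 332 = -9189)
M = 160 (M = (4*(2*1))*20 = (4*2)*20 = 8*20 = 160)
(M + (-3554 - 1*(-15928)))/(30004 + d) = (160 + (-3554 - 1*(-15928)))/(30004 - 9189) = (160 + (-3554 + 15928))/20815 = (160 + 12374)*(1/20815) = 12534*(1/20815) = 12534/20815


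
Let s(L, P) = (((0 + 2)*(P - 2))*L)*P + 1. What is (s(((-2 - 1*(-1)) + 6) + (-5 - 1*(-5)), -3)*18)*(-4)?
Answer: -10872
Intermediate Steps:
s(L, P) = 1 + L*P*(-4 + 2*P) (s(L, P) = ((2*(-2 + P))*L)*P + 1 = ((-4 + 2*P)*L)*P + 1 = (L*(-4 + 2*P))*P + 1 = L*P*(-4 + 2*P) + 1 = 1 + L*P*(-4 + 2*P))
(s(((-2 - 1*(-1)) + 6) + (-5 - 1*(-5)), -3)*18)*(-4) = ((1 - 4*(((-2 - 1*(-1)) + 6) + (-5 - 1*(-5)))*(-3) + 2*(((-2 - 1*(-1)) + 6) + (-5 - 1*(-5)))*(-3)²)*18)*(-4) = ((1 - 4*(((-2 + 1) + 6) + (-5 + 5))*(-3) + 2*(((-2 + 1) + 6) + (-5 + 5))*9)*18)*(-4) = ((1 - 4*((-1 + 6) + 0)*(-3) + 2*((-1 + 6) + 0)*9)*18)*(-4) = ((1 - 4*(5 + 0)*(-3) + 2*(5 + 0)*9)*18)*(-4) = ((1 - 4*5*(-3) + 2*5*9)*18)*(-4) = ((1 + 60 + 90)*18)*(-4) = (151*18)*(-4) = 2718*(-4) = -10872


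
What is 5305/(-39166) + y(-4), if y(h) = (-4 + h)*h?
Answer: 1248007/39166 ≈ 31.865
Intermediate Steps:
y(h) = h*(-4 + h)
5305/(-39166) + y(-4) = 5305/(-39166) - 4*(-4 - 4) = 5305*(-1/39166) - 4*(-8) = -5305/39166 + 32 = 1248007/39166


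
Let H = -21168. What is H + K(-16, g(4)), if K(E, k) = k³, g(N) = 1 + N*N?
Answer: -16255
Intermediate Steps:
g(N) = 1 + N²
H + K(-16, g(4)) = -21168 + (1 + 4²)³ = -21168 + (1 + 16)³ = -21168 + 17³ = -21168 + 4913 = -16255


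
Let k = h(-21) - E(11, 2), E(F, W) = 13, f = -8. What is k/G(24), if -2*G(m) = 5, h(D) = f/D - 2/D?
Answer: 526/105 ≈ 5.0095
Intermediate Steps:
h(D) = -10/D (h(D) = -8/D - 2/D = -10/D)
G(m) = -5/2 (G(m) = -½*5 = -5/2)
k = -263/21 (k = -10/(-21) - 1*13 = -10*(-1/21) - 13 = 10/21 - 13 = -263/21 ≈ -12.524)
k/G(24) = -263/(21*(-5/2)) = -263/21*(-⅖) = 526/105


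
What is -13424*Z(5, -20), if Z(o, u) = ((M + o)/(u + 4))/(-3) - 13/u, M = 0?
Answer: -151859/15 ≈ -10124.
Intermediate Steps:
Z(o, u) = -13/u - o/(3*(4 + u)) (Z(o, u) = ((0 + o)/(u + 4))/(-3) - 13/u = (o/(4 + u))*(-⅓) - 13/u = -o/(3*(4 + u)) - 13/u = -13/u - o/(3*(4 + u)))
-13424*Z(5, -20) = -13424*(-156 - 39*(-20) - 1*5*(-20))/(3*(-20)*(4 - 20)) = -13424*(-1)*(-156 + 780 + 100)/(3*20*(-16)) = -13424*(-1)*(-1)*724/(3*20*16) = -13424*181/240 = -151859/15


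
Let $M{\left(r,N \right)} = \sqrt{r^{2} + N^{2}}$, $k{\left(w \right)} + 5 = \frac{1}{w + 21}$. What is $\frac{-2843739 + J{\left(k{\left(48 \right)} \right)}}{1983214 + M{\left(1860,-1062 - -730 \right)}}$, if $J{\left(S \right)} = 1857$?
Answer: $- \frac{469671680729}{327761183331} + \frac{947294 \sqrt{223114}}{327761183331} \approx -1.4316$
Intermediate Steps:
$k{\left(w \right)} = -5 + \frac{1}{21 + w}$ ($k{\left(w \right)} = -5 + \frac{1}{w + 21} = -5 + \frac{1}{21 + w}$)
$M{\left(r,N \right)} = \sqrt{N^{2} + r^{2}}$
$\frac{-2843739 + J{\left(k{\left(48 \right)} \right)}}{1983214 + M{\left(1860,-1062 - -730 \right)}} = \frac{-2843739 + 1857}{1983214 + \sqrt{\left(-1062 - -730\right)^{2} + 1860^{2}}} = - \frac{2841882}{1983214 + \sqrt{\left(-1062 + 730\right)^{2} + 3459600}} = - \frac{2841882}{1983214 + \sqrt{\left(-332\right)^{2} + 3459600}} = - \frac{2841882}{1983214 + \sqrt{110224 + 3459600}} = - \frac{2841882}{1983214 + \sqrt{3569824}} = - \frac{2841882}{1983214 + 4 \sqrt{223114}}$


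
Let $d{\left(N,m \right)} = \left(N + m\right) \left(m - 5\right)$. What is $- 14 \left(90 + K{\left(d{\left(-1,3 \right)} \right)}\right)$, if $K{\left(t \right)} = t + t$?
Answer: $-1148$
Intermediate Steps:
$d{\left(N,m \right)} = \left(-5 + m\right) \left(N + m\right)$ ($d{\left(N,m \right)} = \left(N + m\right) \left(-5 + m\right) = \left(-5 + m\right) \left(N + m\right)$)
$K{\left(t \right)} = 2 t$
$- 14 \left(90 + K{\left(d{\left(-1,3 \right)} \right)}\right) = - 14 \left(90 + 2 \left(3^{2} - -5 - 15 - 3\right)\right) = - 14 \left(90 + 2 \left(9 + 5 - 15 - 3\right)\right) = - 14 \left(90 + 2 \left(-4\right)\right) = - 14 \left(90 - 8\right) = \left(-14\right) 82 = -1148$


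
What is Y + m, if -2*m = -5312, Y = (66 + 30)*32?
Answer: 5728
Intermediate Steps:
Y = 3072 (Y = 96*32 = 3072)
m = 2656 (m = -1/2*(-5312) = 2656)
Y + m = 3072 + 2656 = 5728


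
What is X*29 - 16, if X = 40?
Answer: 1144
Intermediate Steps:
X*29 - 16 = 40*29 - 16 = 1160 - 16 = 1144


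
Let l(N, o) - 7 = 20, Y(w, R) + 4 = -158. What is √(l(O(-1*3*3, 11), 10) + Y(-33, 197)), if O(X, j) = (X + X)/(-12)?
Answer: 3*I*√15 ≈ 11.619*I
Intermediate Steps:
O(X, j) = -X/6 (O(X, j) = (2*X)*(-1/12) = -X/6)
Y(w, R) = -162 (Y(w, R) = -4 - 158 = -162)
l(N, o) = 27 (l(N, o) = 7 + 20 = 27)
√(l(O(-1*3*3, 11), 10) + Y(-33, 197)) = √(27 - 162) = √(-135) = 3*I*√15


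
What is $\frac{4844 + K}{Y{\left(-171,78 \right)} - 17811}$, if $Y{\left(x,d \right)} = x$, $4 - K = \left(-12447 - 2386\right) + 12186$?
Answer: $- \frac{7495}{17982} \approx -0.41681$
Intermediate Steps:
$K = 2651$ ($K = 4 - \left(\left(-12447 - 2386\right) + 12186\right) = 4 - \left(-14833 + 12186\right) = 4 - -2647 = 4 + 2647 = 2651$)
$\frac{4844 + K}{Y{\left(-171,78 \right)} - 17811} = \frac{4844 + 2651}{-171 - 17811} = \frac{7495}{-17982} = 7495 \left(- \frac{1}{17982}\right) = - \frac{7495}{17982}$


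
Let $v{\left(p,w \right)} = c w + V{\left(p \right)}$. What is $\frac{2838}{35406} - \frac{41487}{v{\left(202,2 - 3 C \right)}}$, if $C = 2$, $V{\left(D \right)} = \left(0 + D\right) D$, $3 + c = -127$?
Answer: $- \frac{225268535}{243852924} \approx -0.92379$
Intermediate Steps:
$c = -130$ ($c = -3 - 127 = -130$)
$V{\left(D \right)} = D^{2}$ ($V{\left(D \right)} = D D = D^{2}$)
$v{\left(p,w \right)} = p^{2} - 130 w$ ($v{\left(p,w \right)} = - 130 w + p^{2} = p^{2} - 130 w$)
$\frac{2838}{35406} - \frac{41487}{v{\left(202,2 - 3 C \right)}} = \frac{2838}{35406} - \frac{41487}{202^{2} - 130 \left(2 - 6\right)} = 2838 \cdot \frac{1}{35406} - \frac{41487}{40804 - 130 \left(2 - 6\right)} = \frac{473}{5901} - \frac{41487}{40804 - -520} = \frac{473}{5901} - \frac{41487}{40804 + 520} = \frac{473}{5901} - \frac{41487}{41324} = - \frac{225268535}{243852924}$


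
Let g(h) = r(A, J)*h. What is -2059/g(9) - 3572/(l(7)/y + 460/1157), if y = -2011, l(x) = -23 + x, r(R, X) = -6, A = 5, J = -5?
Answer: -792295927/90342 ≈ -8770.0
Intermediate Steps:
g(h) = -6*h
-2059/g(9) - 3572/(l(7)/y + 460/1157) = -2059/((-6*9)) - 3572/((-23 + 7)/(-2011) + 460/1157) = -2059/(-54) - 3572/(-16*(-1/2011) + 460*(1/1157)) = -2059*(-1/54) - 3572/(16/2011 + 460/1157) = 2059/54 - 3572/943572/2326727 = 2059/54 - 3572*2326727/943572 = 2059/54 - 44207813/5019 = -792295927/90342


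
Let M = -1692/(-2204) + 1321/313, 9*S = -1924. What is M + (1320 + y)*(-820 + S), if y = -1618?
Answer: 478177276526/1552167 ≈ 3.0807e+5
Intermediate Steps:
S = -1924/9 (S = (1/9)*(-1924) = -1924/9 ≈ -213.78)
M = 860270/172463 (M = -1692*(-1/2204) + 1321*(1/313) = 423/551 + 1321/313 = 860270/172463 ≈ 4.9881)
M + (1320 + y)*(-820 + S) = 860270/172463 + (1320 - 1618)*(-820 - 1924/9) = 860270/172463 - 298*(-9304/9) = 860270/172463 + 2772592/9 = 478177276526/1552167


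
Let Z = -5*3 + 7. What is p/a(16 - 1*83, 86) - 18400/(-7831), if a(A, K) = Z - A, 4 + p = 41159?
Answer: 323370405/462029 ≈ 699.89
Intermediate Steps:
p = 41155 (p = -4 + 41159 = 41155)
Z = -8 (Z = -15 + 7 = -8)
a(A, K) = -8 - A
p/a(16 - 1*83, 86) - 18400/(-7831) = 41155/(-8 - (16 - 1*83)) - 18400/(-7831) = 41155/(-8 - (16 - 83)) - 18400*(-1/7831) = 41155/(-8 - 1*(-67)) + 18400/7831 = 41155/(-8 + 67) + 18400/7831 = 41155/59 + 18400/7831 = 323370405/462029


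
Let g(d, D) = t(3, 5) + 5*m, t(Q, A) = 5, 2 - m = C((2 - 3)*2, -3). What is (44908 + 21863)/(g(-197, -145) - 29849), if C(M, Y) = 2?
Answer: -7419/3316 ≈ -2.2373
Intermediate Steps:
m = 0 (m = 2 - 1*2 = 2 - 2 = 0)
g(d, D) = 5 (g(d, D) = 5 + 5*0 = 5 + 0 = 5)
(44908 + 21863)/(g(-197, -145) - 29849) = (44908 + 21863)/(5 - 29849) = 66771/(-29844) = 66771*(-1/29844) = -7419/3316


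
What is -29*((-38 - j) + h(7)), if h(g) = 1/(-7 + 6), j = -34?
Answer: 145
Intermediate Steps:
h(g) = -1 (h(g) = 1/(-1) = -1)
-29*((-38 - j) + h(7)) = -29*((-38 - 1*(-34)) - 1) = -29*((-38 + 34) - 1) = -29*(-4 - 1) = -29*(-5) = 145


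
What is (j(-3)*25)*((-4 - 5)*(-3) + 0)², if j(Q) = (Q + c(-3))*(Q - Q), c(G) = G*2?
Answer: 0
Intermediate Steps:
c(G) = 2*G
j(Q) = 0 (j(Q) = (Q + 2*(-3))*(Q - Q) = (Q - 6)*0 = (-6 + Q)*0 = 0)
(j(-3)*25)*((-4 - 5)*(-3) + 0)² = (0*25)*((-4 - 5)*(-3) + 0)² = 0*(-9*(-3) + 0)² = 0*(27 + 0)² = 0*27² = 0*729 = 0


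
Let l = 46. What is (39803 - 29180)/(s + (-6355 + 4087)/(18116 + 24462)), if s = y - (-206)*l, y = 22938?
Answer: 226153047/690060512 ≈ 0.32773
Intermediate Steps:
s = 32414 (s = 22938 - (-206)*46 = 22938 - 1*(-9476) = 22938 + 9476 = 32414)
(39803 - 29180)/(s + (-6355 + 4087)/(18116 + 24462)) = (39803 - 29180)/(32414 + (-6355 + 4087)/(18116 + 24462)) = 10623/(32414 - 2268/42578) = 10623/(32414 - 2268*1/42578) = 10623/(32414 - 1134/21289) = 10623/(690060512/21289) = 10623*(21289/690060512) = 226153047/690060512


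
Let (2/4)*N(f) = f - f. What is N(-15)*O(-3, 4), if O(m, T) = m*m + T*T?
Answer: 0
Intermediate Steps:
O(m, T) = T**2 + m**2 (O(m, T) = m**2 + T**2 = T**2 + m**2)
N(f) = 0 (N(f) = 2*(f - f) = 2*0 = 0)
N(-15)*O(-3, 4) = 0*(4**2 + (-3)**2) = 0*(16 + 9) = 0*25 = 0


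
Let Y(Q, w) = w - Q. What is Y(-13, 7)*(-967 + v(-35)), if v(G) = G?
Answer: -20040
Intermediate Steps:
Y(-13, 7)*(-967 + v(-35)) = (7 - 1*(-13))*(-967 - 35) = (7 + 13)*(-1002) = 20*(-1002) = -20040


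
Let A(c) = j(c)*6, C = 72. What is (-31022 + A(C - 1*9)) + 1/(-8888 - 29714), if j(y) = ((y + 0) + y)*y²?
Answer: 114630260283/38602 ≈ 2.9695e+6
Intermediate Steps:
j(y) = 2*y³ (j(y) = (y + y)*y² = (2*y)*y² = 2*y³)
A(c) = 12*c³ (A(c) = (2*c³)*6 = 12*c³)
(-31022 + A(C - 1*9)) + 1/(-8888 - 29714) = (-31022 + 12*(72 - 1*9)³) + 1/(-8888 - 29714) = (-31022 + 12*(72 - 9)³) + 1/(-38602) = (-31022 + 12*63³) - 1/38602 = (-31022 + 12*250047) - 1/38602 = (-31022 + 3000564) - 1/38602 = 2969542 - 1/38602 = 114630260283/38602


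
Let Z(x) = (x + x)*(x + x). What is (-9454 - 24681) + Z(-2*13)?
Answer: -31431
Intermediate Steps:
Z(x) = 4*x² (Z(x) = (2*x)*(2*x) = 4*x²)
(-9454 - 24681) + Z(-2*13) = (-9454 - 24681) + 4*(-2*13)² = -34135 + 4*(-26)² = -34135 + 4*676 = -34135 + 2704 = -31431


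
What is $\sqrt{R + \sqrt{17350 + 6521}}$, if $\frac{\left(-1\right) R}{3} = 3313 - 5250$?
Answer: $\sqrt{5811 + \sqrt{23871}} \approx 77.237$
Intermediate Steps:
$R = 5811$ ($R = - 3 \left(3313 - 5250\right) = \left(-3\right) \left(-1937\right) = 5811$)
$\sqrt{R + \sqrt{17350 + 6521}} = \sqrt{5811 + \sqrt{17350 + 6521}} = \sqrt{5811 + \sqrt{23871}}$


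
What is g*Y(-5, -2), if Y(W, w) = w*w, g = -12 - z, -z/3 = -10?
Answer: -168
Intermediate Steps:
z = 30 (z = -3*(-10) = 30)
g = -42 (g = -12 - 1*30 = -12 - 30 = -42)
Y(W, w) = w²
g*Y(-5, -2) = -42*(-2)² = -42*4 = -168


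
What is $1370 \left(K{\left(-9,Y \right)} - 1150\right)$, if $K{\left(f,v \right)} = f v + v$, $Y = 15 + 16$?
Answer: $-1915260$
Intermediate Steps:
$Y = 31$
$K{\left(f,v \right)} = v + f v$
$1370 \left(K{\left(-9,Y \right)} - 1150\right) = 1370 \left(31 \left(1 - 9\right) - 1150\right) = 1370 \left(31 \left(-8\right) - 1150\right) = 1370 \left(-248 - 1150\right) = 1370 \left(-1398\right) = -1915260$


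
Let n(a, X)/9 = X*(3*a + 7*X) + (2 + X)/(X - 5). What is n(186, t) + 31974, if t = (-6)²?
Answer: 9127176/31 ≈ 2.9443e+5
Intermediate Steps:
t = 36
n(a, X) = 9*X*(3*a + 7*X) + 9*(2 + X)/(-5 + X) (n(a, X) = 9*(X*(3*a + 7*X) + (2 + X)/(X - 5)) = 9*(X*(3*a + 7*X) + (2 + X)/(-5 + X)) = 9*X*(3*a + 7*X) + 9*(2 + X)/(-5 + X))
n(186, t) + 31974 = 9*(2 + 36 - 35*36² + 7*36³ - 15*36*186 + 3*186*36²)/(-5 + 36) + 31974 = 9*(2 + 36 - 35*1296 + 7*46656 - 100440 + 3*186*1296)/31 + 31974 = 9*(1/31)*(2 + 36 - 45360 + 326592 - 100440 + 723168) + 31974 = 9*(1/31)*903998 + 31974 = 8135982/31 + 31974 = 9127176/31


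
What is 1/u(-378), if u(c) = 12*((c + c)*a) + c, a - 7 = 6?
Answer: -1/118314 ≈ -8.4521e-6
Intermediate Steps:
a = 13 (a = 7 + 6 = 13)
u(c) = 313*c (u(c) = 12*((c + c)*13) + c = 12*((2*c)*13) + c = 12*(26*c) + c = 312*c + c = 313*c)
1/u(-378) = 1/(313*(-378)) = 1/(-118314) = -1/118314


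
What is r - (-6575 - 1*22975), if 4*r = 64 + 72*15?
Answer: 29836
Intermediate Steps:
r = 286 (r = (64 + 72*15)/4 = (64 + 1080)/4 = (¼)*1144 = 286)
r - (-6575 - 1*22975) = 286 - (-6575 - 1*22975) = 286 - (-6575 - 22975) = 286 - 1*(-29550) = 286 + 29550 = 29836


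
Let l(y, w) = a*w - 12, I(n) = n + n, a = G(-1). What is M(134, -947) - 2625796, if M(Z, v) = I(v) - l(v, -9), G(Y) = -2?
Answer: -2627696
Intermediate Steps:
a = -2
I(n) = 2*n
l(y, w) = -12 - 2*w (l(y, w) = -2*w - 12 = -12 - 2*w)
M(Z, v) = -6 + 2*v (M(Z, v) = 2*v - (-12 - 2*(-9)) = 2*v - (-12 + 18) = 2*v - 1*6 = 2*v - 6 = -6 + 2*v)
M(134, -947) - 2625796 = (-6 + 2*(-947)) - 2625796 = (-6 - 1894) - 2625796 = -1900 - 2625796 = -2627696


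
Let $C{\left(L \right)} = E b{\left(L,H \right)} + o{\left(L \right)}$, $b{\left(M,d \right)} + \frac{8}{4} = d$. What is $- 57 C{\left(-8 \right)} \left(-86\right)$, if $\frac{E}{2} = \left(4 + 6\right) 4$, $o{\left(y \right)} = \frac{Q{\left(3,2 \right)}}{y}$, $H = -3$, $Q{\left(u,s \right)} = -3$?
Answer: $- \frac{7835847}{4} \approx -1.959 \cdot 10^{6}$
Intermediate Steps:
$b{\left(M,d \right)} = -2 + d$
$o{\left(y \right)} = - \frac{3}{y}$
$E = 80$ ($E = 2 \left(4 + 6\right) 4 = 2 \cdot 10 \cdot 4 = 2 \cdot 40 = 80$)
$C{\left(L \right)} = -400 - \frac{3}{L}$ ($C{\left(L \right)} = 80 \left(-2 - 3\right) - \frac{3}{L} = 80 \left(-5\right) - \frac{3}{L} = -400 - \frac{3}{L}$)
$- 57 C{\left(-8 \right)} \left(-86\right) = - 57 \left(-400 - \frac{3}{-8}\right) \left(-86\right) = - 57 \left(-400 - - \frac{3}{8}\right) \left(-86\right) = - 57 \left(-400 + \frac{3}{8}\right) \left(-86\right) = \left(-57\right) \left(- \frac{3197}{8}\right) \left(-86\right) = \frac{182229}{8} \left(-86\right) = - \frac{7835847}{4}$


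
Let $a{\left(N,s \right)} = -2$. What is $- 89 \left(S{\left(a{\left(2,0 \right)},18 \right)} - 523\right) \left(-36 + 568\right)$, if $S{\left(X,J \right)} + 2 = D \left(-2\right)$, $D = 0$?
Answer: $24857700$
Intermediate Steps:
$S{\left(X,J \right)} = -2$ ($S{\left(X,J \right)} = -2 + 0 \left(-2\right) = -2 + 0 = -2$)
$- 89 \left(S{\left(a{\left(2,0 \right)},18 \right)} - 523\right) \left(-36 + 568\right) = - 89 \left(-2 - 523\right) \left(-36 + 568\right) = - 89 \left(\left(-525\right) 532\right) = \left(-89\right) \left(-279300\right) = 24857700$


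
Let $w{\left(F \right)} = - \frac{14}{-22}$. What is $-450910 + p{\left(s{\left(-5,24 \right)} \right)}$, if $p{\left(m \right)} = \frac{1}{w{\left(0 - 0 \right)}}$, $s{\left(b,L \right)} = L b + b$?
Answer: $- \frac{3156359}{7} \approx -4.5091 \cdot 10^{5}$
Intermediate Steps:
$w{\left(F \right)} = \frac{7}{11}$ ($w{\left(F \right)} = \left(-14\right) \left(- \frac{1}{22}\right) = \frac{7}{11}$)
$s{\left(b,L \right)} = b + L b$
$p{\left(m \right)} = \frac{11}{7}$ ($p{\left(m \right)} = \frac{1}{\frac{7}{11}} = \frac{11}{7}$)
$-450910 + p{\left(s{\left(-5,24 \right)} \right)} = -450910 + \frac{11}{7} = - \frac{3156359}{7}$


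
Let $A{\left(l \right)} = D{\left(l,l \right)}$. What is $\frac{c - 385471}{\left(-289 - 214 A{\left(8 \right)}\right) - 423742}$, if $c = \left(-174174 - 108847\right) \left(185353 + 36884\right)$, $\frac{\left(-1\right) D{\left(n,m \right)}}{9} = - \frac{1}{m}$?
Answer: $\frac{251592493792}{1697087} \approx 1.4825 \cdot 10^{5}$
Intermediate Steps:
$D{\left(n,m \right)} = \frac{9}{m}$ ($D{\left(n,m \right)} = - 9 \left(- \frac{1}{m}\right) = \frac{9}{m}$)
$A{\left(l \right)} = \frac{9}{l}$
$c = -62897737977$ ($c = \left(-283021\right) 222237 = -62897737977$)
$\frac{c - 385471}{\left(-289 - 214 A{\left(8 \right)}\right) - 423742} = \frac{-62897737977 - 385471}{\left(-289 - 214 \cdot \frac{9}{8}\right) - 423742} = - \frac{62898123448}{\left(-289 - 214 \cdot 9 \cdot \frac{1}{8}\right) - 423742} = - \frac{62898123448}{\left(-289 - \frac{963}{4}\right) - 423742} = - \frac{62898123448}{- \frac{2119}{4} - 423742} = - \frac{62898123448}{- \frac{1697087}{4}} = \left(-62898123448\right) \left(- \frac{4}{1697087}\right) = \frac{251592493792}{1697087}$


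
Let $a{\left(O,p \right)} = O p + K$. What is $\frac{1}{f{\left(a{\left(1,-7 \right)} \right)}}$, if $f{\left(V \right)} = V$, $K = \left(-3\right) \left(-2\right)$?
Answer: $-1$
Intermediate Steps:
$K = 6$
$a{\left(O,p \right)} = 6 + O p$ ($a{\left(O,p \right)} = O p + 6 = 6 + O p$)
$\frac{1}{f{\left(a{\left(1,-7 \right)} \right)}} = \frac{1}{6 + 1 \left(-7\right)} = \frac{1}{6 - 7} = \frac{1}{-1} = -1$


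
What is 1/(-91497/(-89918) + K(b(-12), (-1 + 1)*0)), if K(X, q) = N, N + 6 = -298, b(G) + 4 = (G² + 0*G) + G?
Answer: -89918/27243575 ≈ -0.0033005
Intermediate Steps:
b(G) = -4 + G + G² (b(G) = -4 + ((G² + 0*G) + G) = -4 + ((G² + 0) + G) = -4 + (G² + G) = -4 + (G + G²) = -4 + G + G²)
N = -304 (N = -6 - 298 = -304)
K(X, q) = -304
1/(-91497/(-89918) + K(b(-12), (-1 + 1)*0)) = 1/(-91497/(-89918) - 304) = 1/(-91497*(-1/89918) - 304) = 1/(91497/89918 - 304) = 1/(-27243575/89918) = -89918/27243575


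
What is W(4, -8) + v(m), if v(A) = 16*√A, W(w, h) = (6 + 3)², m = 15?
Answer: 81 + 16*√15 ≈ 142.97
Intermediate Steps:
W(w, h) = 81 (W(w, h) = 9² = 81)
W(4, -8) + v(m) = 81 + 16*√15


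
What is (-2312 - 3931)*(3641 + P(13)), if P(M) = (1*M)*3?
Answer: -22974240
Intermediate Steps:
P(M) = 3*M (P(M) = M*3 = 3*M)
(-2312 - 3931)*(3641 + P(13)) = (-2312 - 3931)*(3641 + 3*13) = -6243*(3641 + 39) = -6243*3680 = -22974240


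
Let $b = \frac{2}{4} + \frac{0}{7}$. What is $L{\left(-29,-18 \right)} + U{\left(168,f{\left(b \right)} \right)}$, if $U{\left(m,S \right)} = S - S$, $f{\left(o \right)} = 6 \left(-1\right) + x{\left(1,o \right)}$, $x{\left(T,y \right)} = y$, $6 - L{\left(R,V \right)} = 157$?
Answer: $-151$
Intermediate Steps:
$L{\left(R,V \right)} = -151$ ($L{\left(R,V \right)} = 6 - 157 = -151$)
$b = \frac{1}{2}$ ($b = 2 \cdot \frac{1}{4} + 0 \cdot \frac{1}{7} = \frac{1}{2} + 0 = \frac{1}{2} \approx 0.5$)
$f{\left(o \right)} = -6 + o$ ($f{\left(o \right)} = 6 \left(-1\right) + o = -6 + o$)
$U{\left(m,S \right)} = 0$
$L{\left(-29,-18 \right)} + U{\left(168,f{\left(b \right)} \right)} = -151 + 0 = -151$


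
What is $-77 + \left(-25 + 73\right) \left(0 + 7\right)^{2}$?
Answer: $2275$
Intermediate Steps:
$-77 + \left(-25 + 73\right) \left(0 + 7\right)^{2} = -77 + 48 \cdot 7^{2} = -77 + 48 \cdot 49 = -77 + 2352 = 2275$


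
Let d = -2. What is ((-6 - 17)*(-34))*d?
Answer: -1564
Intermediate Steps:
((-6 - 17)*(-34))*d = ((-6 - 17)*(-34))*(-2) = -23*(-34)*(-2) = 782*(-2) = -1564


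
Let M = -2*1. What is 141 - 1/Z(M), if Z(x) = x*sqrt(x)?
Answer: 141 - I*sqrt(2)/4 ≈ 141.0 - 0.35355*I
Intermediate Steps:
M = -2
Z(x) = x**(3/2)
141 - 1/Z(M) = 141 - 1/((-2)**(3/2)) = 141 - 1/((-2*I*sqrt(2))) = 141 - I*sqrt(2)/4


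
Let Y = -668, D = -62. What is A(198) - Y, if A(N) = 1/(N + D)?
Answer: 90849/136 ≈ 668.01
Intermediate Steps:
A(N) = 1/(-62 + N) (A(N) = 1/(N - 62) = 1/(-62 + N))
A(198) - Y = 1/(-62 + 198) - 1*(-668) = 1/136 + 668 = 90849/136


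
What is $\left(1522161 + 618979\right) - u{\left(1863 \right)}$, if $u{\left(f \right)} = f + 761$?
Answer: $2138516$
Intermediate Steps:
$u{\left(f \right)} = 761 + f$
$\left(1522161 + 618979\right) - u{\left(1863 \right)} = \left(1522161 + 618979\right) - \left(761 + 1863\right) = 2141140 - 2624 = 2138516$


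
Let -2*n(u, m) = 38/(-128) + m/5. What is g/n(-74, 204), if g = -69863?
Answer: 44712320/12961 ≈ 3449.8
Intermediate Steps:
n(u, m) = 19/128 - m/10 (n(u, m) = -(38/(-128) + m/5)/2 = -(38*(-1/128) + m*(1/5))/2 = -(-19/64 + m/5)/2 = 19/128 - m/10)
g/n(-74, 204) = -69863/(19/128 - 1/10*204) = -69863/(19/128 - 102/5) = -69863/(-12961/640) = -69863*(-640/12961) = 44712320/12961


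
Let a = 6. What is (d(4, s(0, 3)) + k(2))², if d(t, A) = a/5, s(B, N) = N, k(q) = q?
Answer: 256/25 ≈ 10.240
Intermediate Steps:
d(t, A) = 6/5
(d(4, s(0, 3)) + k(2))² = (6/5 + 2)² = (16/5)² = 256/25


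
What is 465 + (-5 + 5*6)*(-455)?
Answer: -10910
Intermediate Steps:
465 + (-5 + 5*6)*(-455) = 465 + (-5 + 30)*(-455) = 465 + 25*(-455) = 465 - 11375 = -10910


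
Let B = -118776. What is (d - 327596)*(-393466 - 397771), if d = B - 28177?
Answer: 375480727113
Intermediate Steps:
d = -146953 (d = -118776 - 28177 = -146953)
(d - 327596)*(-393466 - 397771) = (-146953 - 327596)*(-393466 - 397771) = -474549*(-791237) = 375480727113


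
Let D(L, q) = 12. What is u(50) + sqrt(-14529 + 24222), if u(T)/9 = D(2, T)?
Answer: 108 + 3*sqrt(1077) ≈ 206.45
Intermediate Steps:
u(T) = 108 (u(T) = 9*12 = 108)
u(50) + sqrt(-14529 + 24222) = 108 + sqrt(-14529 + 24222) = 108 + sqrt(9693) = 108 + 3*sqrt(1077)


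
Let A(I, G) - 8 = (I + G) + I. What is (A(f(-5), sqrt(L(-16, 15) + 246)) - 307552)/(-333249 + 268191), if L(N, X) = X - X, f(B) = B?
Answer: 51259/10843 - sqrt(246)/65058 ≈ 4.7271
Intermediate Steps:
L(N, X) = 0
A(I, G) = 8 + G + 2*I (A(I, G) = 8 + ((I + G) + I) = 8 + ((G + I) + I) = 8 + (G + 2*I) = 8 + G + 2*I)
(A(f(-5), sqrt(L(-16, 15) + 246)) - 307552)/(-333249 + 268191) = ((8 + sqrt(0 + 246) + 2*(-5)) - 307552)/(-333249 + 268191) = ((8 + sqrt(246) - 10) - 307552)/(-65058) = ((-2 + sqrt(246)) - 307552)*(-1/65058) = (-307554 + sqrt(246))*(-1/65058) = 51259/10843 - sqrt(246)/65058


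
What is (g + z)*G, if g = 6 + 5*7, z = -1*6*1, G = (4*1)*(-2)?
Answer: -280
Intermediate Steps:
G = -8 (G = 4*(-2) = -8)
z = -6 (z = -6*1 = -6)
g = 41 (g = 6 + 35 = 41)
(g + z)*G = (41 - 6)*(-8) = 35*(-8) = -280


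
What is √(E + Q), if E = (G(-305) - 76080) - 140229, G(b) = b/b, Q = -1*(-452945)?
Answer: 3*√26293 ≈ 486.45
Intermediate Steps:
Q = 452945
G(b) = 1
E = -216308 (E = (1 - 76080) - 140229 = -76079 - 140229 = -216308)
√(E + Q) = √(-216308 + 452945) = √236637 = 3*√26293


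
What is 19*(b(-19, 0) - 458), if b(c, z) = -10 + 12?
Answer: -8664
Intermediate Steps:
b(c, z) = 2
19*(b(-19, 0) - 458) = 19*(2 - 458) = 19*(-456) = -8664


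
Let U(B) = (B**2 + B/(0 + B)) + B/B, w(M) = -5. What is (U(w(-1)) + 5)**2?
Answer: 1024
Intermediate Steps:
U(B) = 2 + B**2 (U(B) = (B**2 + B/B) + 1 = (B**2 + 1) + 1 = (1 + B**2) + 1 = 2 + B**2)
(U(w(-1)) + 5)**2 = ((2 + (-5)**2) + 5)**2 = ((2 + 25) + 5)**2 = (27 + 5)**2 = 32**2 = 1024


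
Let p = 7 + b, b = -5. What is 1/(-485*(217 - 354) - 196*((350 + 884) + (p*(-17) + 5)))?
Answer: -1/169735 ≈ -5.8915e-6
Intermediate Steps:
p = 2 (p = 7 - 5 = 2)
1/(-485*(217 - 354) - 196*((350 + 884) + (p*(-17) + 5))) = 1/(-485*(217 - 354) - 196*((350 + 884) + (2*(-17) + 5))) = 1/(-485*(-137) - 196*(1234 + (-34 + 5))) = 1/(66445 - 196*(1234 - 29)) = 1/(66445 - 196*1205) = 1/(66445 - 236180) = 1/(-169735) = -1/169735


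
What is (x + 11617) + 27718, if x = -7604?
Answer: 31731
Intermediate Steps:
(x + 11617) + 27718 = (-7604 + 11617) + 27718 = 4013 + 27718 = 31731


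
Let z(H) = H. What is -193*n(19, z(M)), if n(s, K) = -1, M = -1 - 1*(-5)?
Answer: 193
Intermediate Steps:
M = 4 (M = -1 + 5 = 4)
-193*n(19, z(M)) = -193*(-1) = 193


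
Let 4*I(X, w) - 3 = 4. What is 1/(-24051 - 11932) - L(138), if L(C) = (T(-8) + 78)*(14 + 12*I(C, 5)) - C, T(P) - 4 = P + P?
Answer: -78155077/35983 ≈ -2172.0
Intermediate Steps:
T(P) = 4 + 2*P (T(P) = 4 + (P + P) = 4 + 2*P)
I(X, w) = 7/4 (I(X, w) = ¾ + (¼)*4 = ¾ + 1 = 7/4)
L(C) = 2310 - C (L(C) = ((4 + 2*(-8)) + 78)*(14 + 12*(7/4)) - C = ((4 - 16) + 78)*(14 + 21) - C = (-12 + 78)*35 - C = 66*35 - C = 2310 - C)
1/(-24051 - 11932) - L(138) = 1/(-24051 - 11932) - (2310 - 1*138) = 1/(-35983) - (2310 - 138) = -1/35983 - 1*2172 = -1/35983 - 2172 = -78155077/35983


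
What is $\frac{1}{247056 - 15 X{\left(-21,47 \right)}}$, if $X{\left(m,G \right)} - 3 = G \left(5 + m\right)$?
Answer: $\frac{1}{258291} \approx 3.8716 \cdot 10^{-6}$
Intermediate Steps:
$X{\left(m,G \right)} = 3 + G \left(5 + m\right)$
$\frac{1}{247056 - 15 X{\left(-21,47 \right)}} = \frac{1}{247056 - 15 \left(3 + 5 \cdot 47 + 47 \left(-21\right)\right)} = \frac{1}{247056 - 15 \left(3 + 235 - 987\right)} = \frac{1}{247056 - -11235} = \frac{1}{247056 + 11235} = \frac{1}{258291}$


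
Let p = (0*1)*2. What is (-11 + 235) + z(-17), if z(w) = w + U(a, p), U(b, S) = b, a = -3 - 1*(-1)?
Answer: 205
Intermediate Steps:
a = -2 (a = -3 + 1 = -2)
p = 0 (p = 0*2 = 0)
z(w) = -2 + w (z(w) = w - 2 = -2 + w)
(-11 + 235) + z(-17) = (-11 + 235) + (-2 - 17) = 224 - 19 = 205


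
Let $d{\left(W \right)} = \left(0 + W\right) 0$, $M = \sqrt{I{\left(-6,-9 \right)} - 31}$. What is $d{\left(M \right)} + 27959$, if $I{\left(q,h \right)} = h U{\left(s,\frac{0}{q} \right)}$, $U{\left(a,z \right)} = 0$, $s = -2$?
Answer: $27959$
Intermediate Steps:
$I{\left(q,h \right)} = 0$ ($I{\left(q,h \right)} = h 0 = 0$)
$M = i \sqrt{31}$ ($M = \sqrt{0 - 31} = \sqrt{-31} = i \sqrt{31} \approx 5.5678 i$)
$d{\left(W \right)} = 0$ ($d{\left(W \right)} = W 0 = 0$)
$d{\left(M \right)} + 27959 = 0 + 27959 = 27959$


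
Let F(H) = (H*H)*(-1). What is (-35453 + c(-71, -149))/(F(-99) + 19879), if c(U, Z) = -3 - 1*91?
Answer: -35547/10078 ≈ -3.5272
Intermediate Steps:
c(U, Z) = -94 (c(U, Z) = -3 - 91 = -94)
F(H) = -H² (F(H) = H²*(-1) = -H²)
(-35453 + c(-71, -149))/(F(-99) + 19879) = (-35453 - 94)/(-1*(-99)² + 19879) = -35547/(-1*9801 + 19879) = -35547/(-9801 + 19879) = -35547/10078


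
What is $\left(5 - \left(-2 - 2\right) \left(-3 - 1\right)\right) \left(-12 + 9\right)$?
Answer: $33$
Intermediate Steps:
$\left(5 - \left(-2 - 2\right) \left(-3 - 1\right)\right) \left(-12 + 9\right) = \left(5 - \left(-4\right) \left(-4\right)\right) \left(-3\right) = \left(5 - 16\right) \left(-3\right) = \left(-11\right) \left(-3\right) = 33$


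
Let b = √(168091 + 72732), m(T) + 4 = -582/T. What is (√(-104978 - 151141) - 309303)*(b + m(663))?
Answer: (1078 - 221*√240823)*(309303 - I*√256119)/221 ≈ -1.5028e+8 + 2.4588e+5*I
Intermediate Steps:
m(T) = -4 - 582/T
b = √240823 ≈ 490.74
(√(-104978 - 151141) - 309303)*(b + m(663)) = (√(-104978 - 151141) - 309303)*(√240823 + (-4 - 582/663)) = (√(-256119) - 309303)*(√240823 + (-4 - 582*1/663)) = (I*√256119 - 309303)*(√240823 + (-4 - 194/221)) = (-309303 + I*√256119)*(√240823 - 1078/221) = (-309303 + I*√256119)*(-1078/221 + √240823)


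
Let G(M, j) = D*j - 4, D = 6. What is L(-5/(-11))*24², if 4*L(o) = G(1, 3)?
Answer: 2016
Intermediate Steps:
G(M, j) = -4 + 6*j (G(M, j) = 6*j - 4 = -4 + 6*j)
L(o) = 7/2 (L(o) = (-4 + 6*3)/4 = (-4 + 18)/4 = (¼)*14 = 7/2)
L(-5/(-11))*24² = (7/2)*24² = (7/2)*576 = 2016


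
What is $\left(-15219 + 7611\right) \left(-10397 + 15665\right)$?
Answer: $-40078944$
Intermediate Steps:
$\left(-15219 + 7611\right) \left(-10397 + 15665\right) = \left(-7608\right) 5268 = -40078944$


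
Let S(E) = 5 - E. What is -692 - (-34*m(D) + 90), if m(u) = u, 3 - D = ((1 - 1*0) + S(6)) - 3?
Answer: -578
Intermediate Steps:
D = 6 (D = 3 - (((1 - 1*0) + (5 - 1*6)) - 3) = 3 - (((1 + 0) + (5 - 6)) - 3) = 3 - ((1 - 1) - 3) = 3 - (0 - 3) = 3 - 1*(-3) = 3 + 3 = 6)
-692 - (-34*m(D) + 90) = -692 - (-34*6 + 90) = -692 - (-204 + 90) = -692 - 1*(-114) = -692 + 114 = -578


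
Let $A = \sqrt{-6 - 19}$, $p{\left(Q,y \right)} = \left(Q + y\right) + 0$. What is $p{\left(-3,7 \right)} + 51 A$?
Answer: $4 + 255 i \approx 4.0 + 255.0 i$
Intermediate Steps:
$p{\left(Q,y \right)} = Q + y$
$A = 5 i$ ($A = \sqrt{-6 - 19} = \sqrt{-25} = 5 i \approx 5.0 i$)
$p{\left(-3,7 \right)} + 51 A = \left(-3 + 7\right) + 51 \cdot 5 i = 4 + 255 i$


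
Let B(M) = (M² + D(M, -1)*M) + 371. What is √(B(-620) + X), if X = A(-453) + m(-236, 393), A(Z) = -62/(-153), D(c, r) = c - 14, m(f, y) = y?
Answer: √2024213698/51 ≈ 882.18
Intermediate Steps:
D(c, r) = -14 + c
A(Z) = 62/153 (A(Z) = -62*(-1/153) = 62/153)
B(M) = 371 + M² + M*(-14 + M) (B(M) = (M² + (-14 + M)*M) + 371 = (M² + M*(-14 + M)) + 371 = 371 + M² + M*(-14 + M))
X = 60191/153 (X = 62/153 + 393 = 60191/153 ≈ 393.41)
√(B(-620) + X) = √((371 + (-620)² - 620*(-14 - 620)) + 60191/153) = √((371 + 384400 - 620*(-634)) + 60191/153) = √((371 + 384400 + 393080) + 60191/153) = √(777851 + 60191/153) = √(119071394/153) = √2024213698/51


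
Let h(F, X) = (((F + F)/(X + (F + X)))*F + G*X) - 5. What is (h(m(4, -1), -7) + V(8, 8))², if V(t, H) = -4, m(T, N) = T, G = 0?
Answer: 3721/25 ≈ 148.84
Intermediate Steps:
h(F, X) = -5 + 2*F²/(F + 2*X) (h(F, X) = (((F + F)/(X + (F + X)))*F + 0*X) - 5 = (((2*F)/(F + 2*X))*F + 0) - 5 = ((2*F/(F + 2*X))*F + 0) - 5 = (2*F²/(F + 2*X) + 0) - 5 = 2*F²/(F + 2*X) - 5 = -5 + 2*F²/(F + 2*X))
(h(m(4, -1), -7) + V(8, 8))² = ((-10*(-7) - 5*4 + 2*4²)/(4 + 2*(-7)) - 4)² = ((70 - 20 + 2*16)/(4 - 14) - 4)² = ((70 - 20 + 32)/(-10) - 4)² = (-⅒*82 - 4)² = (-41/5 - 4)² = (-61/5)² = 3721/25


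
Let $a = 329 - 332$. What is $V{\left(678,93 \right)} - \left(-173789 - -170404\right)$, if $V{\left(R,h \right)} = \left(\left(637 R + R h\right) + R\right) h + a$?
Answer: $46095856$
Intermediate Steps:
$a = -3$
$V{\left(R,h \right)} = -3 + h \left(638 R + R h\right)$ ($V{\left(R,h \right)} = \left(\left(637 R + R h\right) + R\right) h - 3 = \left(638 R + R h\right) h - 3 = h \left(638 R + R h\right) - 3 = -3 + h \left(638 R + R h\right)$)
$V{\left(678,93 \right)} - \left(-173789 - -170404\right) = \left(-3 + 678 \cdot 93^{2} + 638 \cdot 678 \cdot 93\right) - \left(-173789 - -170404\right) = \left(-3 + 678 \cdot 8649 + 40228452\right) - \left(-173789 + 170404\right) = \left(-3 + 5864022 + 40228452\right) - -3385 = 46092471 + 3385 = 46095856$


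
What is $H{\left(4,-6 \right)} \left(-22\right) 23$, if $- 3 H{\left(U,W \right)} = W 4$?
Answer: $-4048$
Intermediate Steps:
$H{\left(U,W \right)} = - \frac{4 W}{3}$ ($H{\left(U,W \right)} = - \frac{W 4}{3} = - \frac{4 W}{3}$)
$H{\left(4,-6 \right)} \left(-22\right) 23 = \left(- \frac{4}{3}\right) \left(-6\right) \left(-22\right) 23 = 8 \left(-22\right) 23 = \left(-176\right) 23 = -4048$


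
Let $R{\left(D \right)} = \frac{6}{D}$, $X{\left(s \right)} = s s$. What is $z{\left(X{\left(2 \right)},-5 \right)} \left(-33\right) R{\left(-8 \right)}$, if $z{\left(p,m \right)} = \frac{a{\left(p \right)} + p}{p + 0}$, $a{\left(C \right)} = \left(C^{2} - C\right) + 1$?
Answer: $\frac{1683}{16} \approx 105.19$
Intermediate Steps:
$a{\left(C \right)} = 1 + C^{2} - C$
$X{\left(s \right)} = s^{2}$
$z{\left(p,m \right)} = \frac{1 + p^{2}}{p}$ ($z{\left(p,m \right)} = \frac{\left(1 + p^{2} - p\right) + p}{p + 0} = \frac{1 + p^{2}}{p}$)
$z{\left(X{\left(2 \right)},-5 \right)} \left(-33\right) R{\left(-8 \right)} = \left(2^{2} + \frac{1}{2^{2}}\right) \left(-33\right) \frac{6}{-8} = \left(4 + \frac{1}{4}\right) \left(-33\right) 6 \left(- \frac{1}{8}\right) = \left(4 + \frac{1}{4}\right) \left(-33\right) \left(- \frac{3}{4}\right) = \frac{17}{4} \left(-33\right) \left(- \frac{3}{4}\right) = \left(- \frac{561}{4}\right) \left(- \frac{3}{4}\right) = \frac{1683}{16}$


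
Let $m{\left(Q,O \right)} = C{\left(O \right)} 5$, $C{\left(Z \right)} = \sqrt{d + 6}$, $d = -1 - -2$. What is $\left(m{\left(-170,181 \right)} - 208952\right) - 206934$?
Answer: $-415886 + 5 \sqrt{7} \approx -4.1587 \cdot 10^{5}$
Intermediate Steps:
$d = 1$ ($d = -1 + 2 = 1$)
$C{\left(Z \right)} = \sqrt{7}$ ($C{\left(Z \right)} = \sqrt{1 + 6} = \sqrt{7}$)
$m{\left(Q,O \right)} = 5 \sqrt{7}$ ($m{\left(Q,O \right)} = \sqrt{7} \cdot 5 = 5 \sqrt{7}$)
$\left(m{\left(-170,181 \right)} - 208952\right) - 206934 = \left(5 \sqrt{7} - 208952\right) - 206934 = \left(-208952 + 5 \sqrt{7}\right) - 206934 = -415886 + 5 \sqrt{7}$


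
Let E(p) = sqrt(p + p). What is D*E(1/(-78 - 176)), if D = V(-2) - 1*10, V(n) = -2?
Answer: -12*I*sqrt(127)/127 ≈ -1.0648*I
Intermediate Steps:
D = -12 (D = -2 - 1*10 = -2 - 10 = -12)
E(p) = sqrt(2)*sqrt(p) (E(p) = sqrt(2*p) = sqrt(2)*sqrt(p))
D*E(1/(-78 - 176)) = -12*sqrt(2)*sqrt(1/(-78 - 176)) = -12*sqrt(2)*sqrt(1/(-254)) = -12*sqrt(2)*sqrt(-1/254) = -12*sqrt(2)*I*sqrt(254)/254 = -12*I*sqrt(127)/127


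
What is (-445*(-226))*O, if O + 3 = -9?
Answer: -1206840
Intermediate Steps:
O = -12 (O = -3 - 9 = -12)
(-445*(-226))*O = -445*(-226)*(-12) = 100570*(-12) = -1206840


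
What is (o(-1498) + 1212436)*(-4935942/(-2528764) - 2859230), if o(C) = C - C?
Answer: -2191572929712913802/632191 ≈ -3.4666e+12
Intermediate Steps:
o(C) = 0
(o(-1498) + 1212436)*(-4935942/(-2528764) - 2859230) = (0 + 1212436)*(-4935942/(-2528764) - 2859230) = 1212436*(-4935942*(-1/2528764) - 2859230) = 1212436*(2467971/1264382 - 2859230) = 1212436*(-3615156477889/1264382) = -2191572929712913802/632191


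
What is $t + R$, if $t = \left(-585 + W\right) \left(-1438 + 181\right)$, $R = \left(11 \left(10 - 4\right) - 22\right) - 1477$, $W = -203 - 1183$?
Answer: $2476114$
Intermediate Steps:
$W = -1386$ ($W = -203 - 1183 = -1386$)
$R = -1433$ ($R = \left(11 \cdot 6 - 22\right) - 1477 = \left(66 - 22\right) - 1477 = 44 - 1477 = -1433$)
$t = 2477547$ ($t = \left(-585 - 1386\right) \left(-1438 + 181\right) = \left(-1971\right) \left(-1257\right) = 2477547$)
$t + R = 2477547 - 1433 = 2476114$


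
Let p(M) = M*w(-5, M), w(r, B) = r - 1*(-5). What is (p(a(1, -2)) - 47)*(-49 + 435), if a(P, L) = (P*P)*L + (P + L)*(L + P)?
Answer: -18142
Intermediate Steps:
w(r, B) = 5 + r (w(r, B) = r + 5 = 5 + r)
a(P, L) = (L + P)**2 + L*P**2 (a(P, L) = P**2*L + (L + P)*(L + P) = L*P**2 + (L + P)**2 = (L + P)**2 + L*P**2)
p(M) = 0 (p(M) = M*(5 - 5) = M*0 = 0)
(p(a(1, -2)) - 47)*(-49 + 435) = (0 - 47)*(-49 + 435) = -47*386 = -18142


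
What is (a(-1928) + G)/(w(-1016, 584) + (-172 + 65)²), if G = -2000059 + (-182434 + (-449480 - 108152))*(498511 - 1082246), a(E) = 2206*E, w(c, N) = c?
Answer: 431996173283/10433 ≈ 4.1407e+7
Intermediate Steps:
G = 432000426451 (G = -2000059 + (-182434 - 557632)*(-583735) = -2000059 - 740066*(-583735) = -2000059 + 432002426510 = 432000426451)
(a(-1928) + G)/(w(-1016, 584) + (-172 + 65)²) = (2206*(-1928) + 432000426451)/(-1016 + (-172 + 65)²) = (-4253168 + 432000426451)/(-1016 + (-107)²) = 431996173283/(-1016 + 11449) = 431996173283/10433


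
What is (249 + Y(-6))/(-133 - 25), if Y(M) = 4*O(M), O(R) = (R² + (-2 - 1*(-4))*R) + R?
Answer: -321/158 ≈ -2.0316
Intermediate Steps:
O(R) = R² + 3*R (O(R) = (R² + (-2 + 4)*R) + R = (R² + 2*R) + R = R² + 3*R)
Y(M) = 4*M*(3 + M) (Y(M) = 4*(M*(3 + M)) = 4*M*(3 + M))
(249 + Y(-6))/(-133 - 25) = (249 + 4*(-6)*(3 - 6))/(-133 - 25) = (249 + 4*(-6)*(-3))/(-158) = (249 + 72)*(-1/158) = 321*(-1/158) = -321/158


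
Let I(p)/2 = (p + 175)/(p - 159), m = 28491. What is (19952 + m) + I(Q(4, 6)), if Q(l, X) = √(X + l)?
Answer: 1224147383/25271 - 668*√10/25271 ≈ 48441.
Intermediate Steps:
I(p) = 2*(175 + p)/(-159 + p) (I(p) = 2*((p + 175)/(p - 159)) = 2*((175 + p)/(-159 + p)) = 2*(175 + p)/(-159 + p))
(19952 + m) + I(Q(4, 6)) = (19952 + 28491) + 2*(175 + √(6 + 4))/(-159 + √(6 + 4)) = 48443 + 2*(175 + √10)/(-159 + √10)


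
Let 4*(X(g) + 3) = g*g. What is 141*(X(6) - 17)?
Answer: -1551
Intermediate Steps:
X(g) = -3 + g**2/4 (X(g) = -3 + (g*g)/4 = -3 + g**2/4)
141*(X(6) - 17) = 141*((-3 + (1/4)*6**2) - 17) = 141*((-3 + (1/4)*36) - 17) = 141*((-3 + 9) - 17) = 141*(6 - 17) = 141*(-11) = -1551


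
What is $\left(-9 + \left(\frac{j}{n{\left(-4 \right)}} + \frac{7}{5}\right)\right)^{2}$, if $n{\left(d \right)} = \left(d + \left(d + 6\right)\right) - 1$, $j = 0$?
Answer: $\frac{1444}{25} \approx 57.76$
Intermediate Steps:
$n{\left(d \right)} = 5 + 2 d$ ($n{\left(d \right)} = \left(d + \left(6 + d\right)\right) - 1 = \left(6 + 2 d\right) - 1 = 5 + 2 d$)
$\left(-9 + \left(\frac{j}{n{\left(-4 \right)}} + \frac{7}{5}\right)\right)^{2} = \left(-9 + \left(\frac{0}{5 + 2 \left(-4\right)} + \frac{7}{5}\right)\right)^{2} = \left(-9 + \left(\frac{0}{5 - 8} + 7 \cdot \frac{1}{5}\right)\right)^{2} = \left(-9 + \left(\frac{0}{-3} + \frac{7}{5}\right)\right)^{2} = \left(-9 + \left(0 \left(- \frac{1}{3}\right) + \frac{7}{5}\right)\right)^{2} = \left(-9 + \left(0 + \frac{7}{5}\right)\right)^{2} = \left(-9 + \frac{7}{5}\right)^{2} = \left(- \frac{38}{5}\right)^{2} = \frac{1444}{25}$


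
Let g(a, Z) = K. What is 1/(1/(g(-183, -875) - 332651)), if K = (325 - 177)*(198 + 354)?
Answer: -250955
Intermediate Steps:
K = 81696 (K = 148*552 = 81696)
g(a, Z) = 81696
1/(1/(g(-183, -875) - 332651)) = 1/(1/(81696 - 332651)) = 1/(1/(-250955)) = 1/(-1/250955) = -250955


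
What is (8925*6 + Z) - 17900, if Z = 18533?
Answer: 54183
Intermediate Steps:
(8925*6 + Z) - 17900 = (8925*6 + 18533) - 17900 = (53550 + 18533) - 17900 = 72083 - 17900 = 54183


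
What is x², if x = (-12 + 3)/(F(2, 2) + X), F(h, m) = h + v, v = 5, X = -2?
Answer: 81/25 ≈ 3.2400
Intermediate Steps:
F(h, m) = 5 + h (F(h, m) = h + 5 = 5 + h)
x = -9/5 (x = (-12 + 3)/((5 + 2) - 2) = -9/(7 - 2) = -9/5 ≈ -1.8000)
x² = (-9/5)² = 81/25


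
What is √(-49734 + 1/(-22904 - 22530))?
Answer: I*√102663327782738/45434 ≈ 223.01*I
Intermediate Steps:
√(-49734 + 1/(-22904 - 22530)) = √(-49734 + 1/(-45434)) = √(-49734 - 1/45434) = √(-2259614557/45434) = I*√102663327782738/45434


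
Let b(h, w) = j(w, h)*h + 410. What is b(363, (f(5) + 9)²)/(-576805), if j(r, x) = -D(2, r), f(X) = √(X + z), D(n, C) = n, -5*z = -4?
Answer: 316/576805 ≈ 0.00054785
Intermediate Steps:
z = ⅘ (z = -⅕*(-4) = ⅘ ≈ 0.80000)
f(X) = √(⅘ + X) (f(X) = √(X + ⅘) = √(⅘ + X))
j(r, x) = -2 (j(r, x) = -1*2 = -2)
b(h, w) = 410 - 2*h (b(h, w) = -2*h + 410 = 410 - 2*h)
b(363, (f(5) + 9)²)/(-576805) = (410 - 2*363)/(-576805) = (410 - 726)*(-1/576805) = -316*(-1/576805) = 316/576805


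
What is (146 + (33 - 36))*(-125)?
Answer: -17875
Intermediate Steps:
(146 + (33 - 36))*(-125) = (146 - 3)*(-125) = 143*(-125) = -17875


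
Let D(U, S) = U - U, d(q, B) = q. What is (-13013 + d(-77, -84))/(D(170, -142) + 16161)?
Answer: -13090/16161 ≈ -0.80997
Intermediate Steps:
D(U, S) = 0
(-13013 + d(-77, -84))/(D(170, -142) + 16161) = (-13013 - 77)/(0 + 16161) = -13090/16161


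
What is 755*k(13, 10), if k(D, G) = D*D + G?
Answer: 135145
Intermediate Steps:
k(D, G) = G + D**2 (k(D, G) = D**2 + G = G + D**2)
755*k(13, 10) = 755*(10 + 13**2) = 755*(10 + 169) = 755*179 = 135145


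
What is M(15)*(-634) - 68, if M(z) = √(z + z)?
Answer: -68 - 634*√30 ≈ -3540.6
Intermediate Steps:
M(z) = √2*√z (M(z) = √(2*z) = √2*√z)
M(15)*(-634) - 68 = (√2*√15)*(-634) - 68 = √30*(-634) - 68 = -634*√30 - 68 = -68 - 634*√30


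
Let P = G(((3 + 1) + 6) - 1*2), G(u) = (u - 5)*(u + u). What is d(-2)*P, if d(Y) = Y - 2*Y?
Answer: 96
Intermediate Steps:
d(Y) = -Y
G(u) = 2*u*(-5 + u) (G(u) = (-5 + u)*(2*u) = 2*u*(-5 + u))
P = 48 (P = 2*(((3 + 1) + 6) - 1*2)*(-5 + (((3 + 1) + 6) - 1*2)) = 2*((4 + 6) - 2)*(-5 + ((4 + 6) - 2)) = 2*(10 - 2)*(-5 + (10 - 2)) = 2*8*(-5 + 8) = 2*8*3 = 48)
d(-2)*P = -1*(-2)*48 = 2*48 = 96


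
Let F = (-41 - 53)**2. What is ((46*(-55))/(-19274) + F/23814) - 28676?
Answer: -143063004281/4989033 ≈ -28676.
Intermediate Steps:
F = 8836 (F = (-94)**2 = 8836)
((46*(-55))/(-19274) + F/23814) - 28676 = ((46*(-55))/(-19274) + 8836/23814) - 28676 = (-2530*(-1/19274) + 8836*(1/23814)) - 28676 = (55/419 + 4418/11907) - 28676 = 2506027/4989033 - 28676 = -143063004281/4989033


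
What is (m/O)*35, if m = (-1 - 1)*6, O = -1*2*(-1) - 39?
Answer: 420/37 ≈ 11.351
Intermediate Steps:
O = -37 (O = -2*(-1) - 39 = 2 - 39 = -37)
m = -12 (m = -2*6 = -12)
(m/O)*35 = (-12/(-37))*35 = -1/37*(-12)*35 = (12/37)*35 = 420/37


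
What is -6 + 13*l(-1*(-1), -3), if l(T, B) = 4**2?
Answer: 202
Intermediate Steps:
l(T, B) = 16
-6 + 13*l(-1*(-1), -3) = -6 + 13*16 = -6 + 208 = 202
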